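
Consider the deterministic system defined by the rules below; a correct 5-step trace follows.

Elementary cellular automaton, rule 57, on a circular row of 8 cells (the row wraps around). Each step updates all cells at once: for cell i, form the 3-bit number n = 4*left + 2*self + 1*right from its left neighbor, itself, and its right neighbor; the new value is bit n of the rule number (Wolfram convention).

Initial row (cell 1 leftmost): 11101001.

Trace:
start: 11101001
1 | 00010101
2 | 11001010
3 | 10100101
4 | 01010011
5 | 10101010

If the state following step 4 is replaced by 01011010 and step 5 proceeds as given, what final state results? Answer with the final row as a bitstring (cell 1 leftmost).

00110101

state after step 4 := 01011010
5 | 00110101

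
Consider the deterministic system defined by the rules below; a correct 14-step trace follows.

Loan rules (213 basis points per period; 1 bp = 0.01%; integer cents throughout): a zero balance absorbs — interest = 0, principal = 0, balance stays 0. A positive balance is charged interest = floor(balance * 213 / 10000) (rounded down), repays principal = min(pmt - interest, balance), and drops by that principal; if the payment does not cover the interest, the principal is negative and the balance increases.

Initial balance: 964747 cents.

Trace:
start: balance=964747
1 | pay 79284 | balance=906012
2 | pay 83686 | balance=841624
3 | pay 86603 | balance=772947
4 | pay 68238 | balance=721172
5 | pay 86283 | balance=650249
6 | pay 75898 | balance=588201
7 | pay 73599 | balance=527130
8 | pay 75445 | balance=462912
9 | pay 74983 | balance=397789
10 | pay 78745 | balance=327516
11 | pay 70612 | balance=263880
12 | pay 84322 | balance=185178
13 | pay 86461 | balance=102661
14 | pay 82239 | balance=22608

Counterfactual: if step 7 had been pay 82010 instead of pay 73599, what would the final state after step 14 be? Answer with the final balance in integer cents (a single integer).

(re-executing from step 7 with the substitution; state before step 7: balance=588201)
7 | pay 82010 | balance=518719
8 | pay 75445 | balance=454322
9 | pay 74983 | balance=389016
10 | pay 78745 | balance=318557
11 | pay 70612 | balance=254730
12 | pay 84322 | balance=175833
13 | pay 86461 | balance=93117
14 | pay 82239 | balance=12861

12861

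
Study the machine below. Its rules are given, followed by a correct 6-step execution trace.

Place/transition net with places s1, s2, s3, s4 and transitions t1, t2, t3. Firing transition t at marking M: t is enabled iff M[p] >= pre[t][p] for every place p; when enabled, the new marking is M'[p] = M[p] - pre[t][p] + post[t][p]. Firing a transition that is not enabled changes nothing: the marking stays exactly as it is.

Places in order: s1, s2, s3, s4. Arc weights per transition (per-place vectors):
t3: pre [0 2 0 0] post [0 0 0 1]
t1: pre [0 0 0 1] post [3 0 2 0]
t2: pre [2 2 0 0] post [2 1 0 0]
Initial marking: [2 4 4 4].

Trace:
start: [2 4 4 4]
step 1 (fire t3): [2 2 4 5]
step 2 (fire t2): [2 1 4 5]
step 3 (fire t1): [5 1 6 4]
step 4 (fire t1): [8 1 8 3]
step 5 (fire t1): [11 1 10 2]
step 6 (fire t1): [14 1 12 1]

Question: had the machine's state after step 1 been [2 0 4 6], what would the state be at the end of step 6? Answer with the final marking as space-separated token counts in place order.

14 0 12 2

state after step 1 := [2 0 4 6]
step 2 (fire t2): [2 0 4 6]
step 3 (fire t1): [5 0 6 5]
step 4 (fire t1): [8 0 8 4]
step 5 (fire t1): [11 0 10 3]
step 6 (fire t1): [14 0 12 2]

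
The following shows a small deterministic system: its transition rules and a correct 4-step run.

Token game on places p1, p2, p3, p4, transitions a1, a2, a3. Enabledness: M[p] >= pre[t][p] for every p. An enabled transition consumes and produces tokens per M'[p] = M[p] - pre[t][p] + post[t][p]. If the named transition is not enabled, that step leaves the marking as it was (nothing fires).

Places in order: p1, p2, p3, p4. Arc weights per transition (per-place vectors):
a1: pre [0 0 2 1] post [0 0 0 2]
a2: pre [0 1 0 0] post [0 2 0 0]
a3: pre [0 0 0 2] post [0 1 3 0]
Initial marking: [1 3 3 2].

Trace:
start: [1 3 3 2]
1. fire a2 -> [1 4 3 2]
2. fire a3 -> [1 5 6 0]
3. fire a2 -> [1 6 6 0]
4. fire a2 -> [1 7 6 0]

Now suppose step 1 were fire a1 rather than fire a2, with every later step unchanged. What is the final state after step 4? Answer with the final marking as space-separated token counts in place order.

1 6 4 1

(re-executing from step 1 with the substitution; state before step 1: [1 3 3 2])
1. fire a1 -> [1 3 1 3]
2. fire a3 -> [1 4 4 1]
3. fire a2 -> [1 5 4 1]
4. fire a2 -> [1 6 4 1]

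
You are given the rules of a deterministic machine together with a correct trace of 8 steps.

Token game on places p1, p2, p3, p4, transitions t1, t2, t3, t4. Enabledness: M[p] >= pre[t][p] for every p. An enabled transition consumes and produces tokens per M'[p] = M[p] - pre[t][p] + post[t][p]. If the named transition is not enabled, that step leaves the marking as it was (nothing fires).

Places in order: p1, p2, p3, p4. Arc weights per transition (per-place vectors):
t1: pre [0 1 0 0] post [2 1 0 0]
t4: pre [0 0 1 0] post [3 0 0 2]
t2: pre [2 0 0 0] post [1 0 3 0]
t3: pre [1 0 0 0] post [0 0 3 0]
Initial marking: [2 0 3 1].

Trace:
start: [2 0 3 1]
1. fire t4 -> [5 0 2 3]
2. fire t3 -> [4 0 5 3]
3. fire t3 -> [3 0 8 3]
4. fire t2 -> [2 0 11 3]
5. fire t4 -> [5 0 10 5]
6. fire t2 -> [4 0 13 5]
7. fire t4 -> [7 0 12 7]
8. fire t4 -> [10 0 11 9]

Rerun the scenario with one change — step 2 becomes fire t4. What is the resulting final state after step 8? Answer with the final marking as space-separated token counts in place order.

14 0 7 11

(re-executing from step 2 with the substitution; state before step 2: [5 0 2 3])
2. fire t4 -> [8 0 1 5]
3. fire t3 -> [7 0 4 5]
4. fire t2 -> [6 0 7 5]
5. fire t4 -> [9 0 6 7]
6. fire t2 -> [8 0 9 7]
7. fire t4 -> [11 0 8 9]
8. fire t4 -> [14 0 7 11]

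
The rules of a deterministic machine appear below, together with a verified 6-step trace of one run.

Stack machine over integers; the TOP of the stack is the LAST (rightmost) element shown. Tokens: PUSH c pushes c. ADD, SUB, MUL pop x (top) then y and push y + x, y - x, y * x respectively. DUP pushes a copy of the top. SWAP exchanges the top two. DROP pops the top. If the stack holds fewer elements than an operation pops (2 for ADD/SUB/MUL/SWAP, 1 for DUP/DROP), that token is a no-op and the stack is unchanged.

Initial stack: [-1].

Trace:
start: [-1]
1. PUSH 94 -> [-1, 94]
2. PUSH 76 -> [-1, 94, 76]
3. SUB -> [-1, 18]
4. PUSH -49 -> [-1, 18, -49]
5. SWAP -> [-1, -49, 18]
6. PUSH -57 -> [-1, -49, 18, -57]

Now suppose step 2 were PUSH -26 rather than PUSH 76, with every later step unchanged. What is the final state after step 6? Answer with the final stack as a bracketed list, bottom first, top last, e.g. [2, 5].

(re-executing from step 2 with the substitution; state before step 2: [-1, 94])
2. PUSH -26 -> [-1, 94, -26]
3. SUB -> [-1, 120]
4. PUSH -49 -> [-1, 120, -49]
5. SWAP -> [-1, -49, 120]
6. PUSH -57 -> [-1, -49, 120, -57]

[-1, -49, 120, -57]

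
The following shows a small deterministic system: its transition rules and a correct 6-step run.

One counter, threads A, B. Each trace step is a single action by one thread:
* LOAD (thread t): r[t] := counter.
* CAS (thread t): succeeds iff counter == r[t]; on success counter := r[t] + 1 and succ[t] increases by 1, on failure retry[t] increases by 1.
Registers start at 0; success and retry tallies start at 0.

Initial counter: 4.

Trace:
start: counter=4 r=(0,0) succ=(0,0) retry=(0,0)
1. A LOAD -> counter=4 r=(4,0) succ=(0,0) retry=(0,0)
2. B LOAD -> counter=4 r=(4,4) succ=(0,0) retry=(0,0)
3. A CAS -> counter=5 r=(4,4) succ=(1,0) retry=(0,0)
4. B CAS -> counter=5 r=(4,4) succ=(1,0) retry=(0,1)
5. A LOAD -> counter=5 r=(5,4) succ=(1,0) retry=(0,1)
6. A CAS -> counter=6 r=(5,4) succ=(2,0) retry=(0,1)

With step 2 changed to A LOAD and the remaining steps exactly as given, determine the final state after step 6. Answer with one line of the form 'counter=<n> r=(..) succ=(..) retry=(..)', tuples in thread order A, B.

counter=6 r=(5,0) succ=(2,0) retry=(0,1)

(re-executing from step 2 with the substitution; state before step 2: counter=4 r=(4,0) succ=(0,0) retry=(0,0))
2. A LOAD -> counter=4 r=(4,0) succ=(0,0) retry=(0,0)
3. A CAS -> counter=5 r=(4,0) succ=(1,0) retry=(0,0)
4. B CAS -> counter=5 r=(4,0) succ=(1,0) retry=(0,1)
5. A LOAD -> counter=5 r=(5,0) succ=(1,0) retry=(0,1)
6. A CAS -> counter=6 r=(5,0) succ=(2,0) retry=(0,1)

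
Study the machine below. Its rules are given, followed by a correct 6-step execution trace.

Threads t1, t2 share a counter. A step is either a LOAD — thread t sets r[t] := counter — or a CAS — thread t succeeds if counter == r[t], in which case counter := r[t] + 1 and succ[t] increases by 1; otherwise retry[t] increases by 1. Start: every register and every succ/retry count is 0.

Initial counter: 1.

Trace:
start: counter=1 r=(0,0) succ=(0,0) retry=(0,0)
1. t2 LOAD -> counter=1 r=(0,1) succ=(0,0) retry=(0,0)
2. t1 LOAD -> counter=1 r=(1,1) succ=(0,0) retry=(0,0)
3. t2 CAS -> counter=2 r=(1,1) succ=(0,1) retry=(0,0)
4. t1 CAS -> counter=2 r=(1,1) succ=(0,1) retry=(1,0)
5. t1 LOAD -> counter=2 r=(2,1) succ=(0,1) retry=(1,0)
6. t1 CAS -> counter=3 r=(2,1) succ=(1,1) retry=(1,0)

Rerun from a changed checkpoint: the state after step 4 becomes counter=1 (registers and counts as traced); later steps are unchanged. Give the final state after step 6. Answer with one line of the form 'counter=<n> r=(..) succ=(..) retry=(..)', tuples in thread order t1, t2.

counter=2 r=(1,1) succ=(1,1) retry=(1,0)

state after step 4 := counter=1 r=(1,1) succ=(0,1) retry=(1,0)
5. t1 LOAD -> counter=1 r=(1,1) succ=(0,1) retry=(1,0)
6. t1 CAS -> counter=2 r=(1,1) succ=(1,1) retry=(1,0)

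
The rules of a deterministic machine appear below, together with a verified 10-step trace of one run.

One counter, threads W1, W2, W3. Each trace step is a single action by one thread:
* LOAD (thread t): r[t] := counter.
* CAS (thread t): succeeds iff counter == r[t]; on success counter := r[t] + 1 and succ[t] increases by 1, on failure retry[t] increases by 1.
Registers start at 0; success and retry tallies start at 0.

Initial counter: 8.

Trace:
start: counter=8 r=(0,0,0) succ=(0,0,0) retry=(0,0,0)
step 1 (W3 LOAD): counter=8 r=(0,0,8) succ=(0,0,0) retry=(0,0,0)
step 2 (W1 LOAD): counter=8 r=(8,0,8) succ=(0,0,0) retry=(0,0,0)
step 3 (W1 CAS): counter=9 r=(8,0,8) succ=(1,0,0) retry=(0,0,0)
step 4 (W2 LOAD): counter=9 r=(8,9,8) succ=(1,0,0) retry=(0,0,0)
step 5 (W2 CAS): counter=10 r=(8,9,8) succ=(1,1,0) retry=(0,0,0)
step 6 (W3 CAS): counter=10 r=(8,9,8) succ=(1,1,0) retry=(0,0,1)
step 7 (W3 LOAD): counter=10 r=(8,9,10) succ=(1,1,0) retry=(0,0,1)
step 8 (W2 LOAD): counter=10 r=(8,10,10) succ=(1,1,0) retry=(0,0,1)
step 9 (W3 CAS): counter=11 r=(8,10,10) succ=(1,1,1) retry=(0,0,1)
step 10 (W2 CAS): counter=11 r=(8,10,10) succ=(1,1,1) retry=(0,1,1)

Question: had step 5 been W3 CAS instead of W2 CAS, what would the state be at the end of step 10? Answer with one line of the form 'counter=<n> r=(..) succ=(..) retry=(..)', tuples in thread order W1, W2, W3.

counter=10 r=(8,9,9) succ=(1,0,1) retry=(0,1,2)

(re-executing from step 5 with the substitution; state before step 5: counter=9 r=(8,9,8) succ=(1,0,0) retry=(0,0,0))
step 5 (W3 CAS): counter=9 r=(8,9,8) succ=(1,0,0) retry=(0,0,1)
step 6 (W3 CAS): counter=9 r=(8,9,8) succ=(1,0,0) retry=(0,0,2)
step 7 (W3 LOAD): counter=9 r=(8,9,9) succ=(1,0,0) retry=(0,0,2)
step 8 (W2 LOAD): counter=9 r=(8,9,9) succ=(1,0,0) retry=(0,0,2)
step 9 (W3 CAS): counter=10 r=(8,9,9) succ=(1,0,1) retry=(0,0,2)
step 10 (W2 CAS): counter=10 r=(8,9,9) succ=(1,0,1) retry=(0,1,2)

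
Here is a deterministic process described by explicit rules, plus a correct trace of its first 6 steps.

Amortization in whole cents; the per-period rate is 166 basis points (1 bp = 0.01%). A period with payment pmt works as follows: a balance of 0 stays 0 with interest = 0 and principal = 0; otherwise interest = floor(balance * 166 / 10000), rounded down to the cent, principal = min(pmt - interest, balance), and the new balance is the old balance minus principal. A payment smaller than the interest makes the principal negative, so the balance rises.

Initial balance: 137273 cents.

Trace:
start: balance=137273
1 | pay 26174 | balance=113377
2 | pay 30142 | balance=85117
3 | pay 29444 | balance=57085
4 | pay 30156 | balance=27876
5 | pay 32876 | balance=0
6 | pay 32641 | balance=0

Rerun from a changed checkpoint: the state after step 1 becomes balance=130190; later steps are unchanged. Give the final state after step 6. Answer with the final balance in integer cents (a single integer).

state after step 1 := balance=130190
2 | pay 30142 | balance=102209
3 | pay 29444 | balance=74461
4 | pay 30156 | balance=45541
5 | pay 32876 | balance=13420
6 | pay 32641 | balance=0

0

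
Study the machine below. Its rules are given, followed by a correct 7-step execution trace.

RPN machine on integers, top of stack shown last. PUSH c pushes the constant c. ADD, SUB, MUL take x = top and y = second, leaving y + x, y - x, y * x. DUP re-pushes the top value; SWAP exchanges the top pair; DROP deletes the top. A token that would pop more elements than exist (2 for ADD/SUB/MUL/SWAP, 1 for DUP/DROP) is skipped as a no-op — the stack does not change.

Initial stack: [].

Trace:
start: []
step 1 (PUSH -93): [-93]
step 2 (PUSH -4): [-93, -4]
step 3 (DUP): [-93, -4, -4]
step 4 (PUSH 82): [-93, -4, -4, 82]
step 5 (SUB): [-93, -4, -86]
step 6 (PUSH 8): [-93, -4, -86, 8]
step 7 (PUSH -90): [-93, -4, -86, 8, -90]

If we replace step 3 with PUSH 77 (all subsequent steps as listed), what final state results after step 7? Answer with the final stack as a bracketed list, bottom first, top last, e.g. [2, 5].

(re-executing from step 3 with the substitution; state before step 3: [-93, -4])
step 3 (PUSH 77): [-93, -4, 77]
step 4 (PUSH 82): [-93, -4, 77, 82]
step 5 (SUB): [-93, -4, -5]
step 6 (PUSH 8): [-93, -4, -5, 8]
step 7 (PUSH -90): [-93, -4, -5, 8, -90]

[-93, -4, -5, 8, -90]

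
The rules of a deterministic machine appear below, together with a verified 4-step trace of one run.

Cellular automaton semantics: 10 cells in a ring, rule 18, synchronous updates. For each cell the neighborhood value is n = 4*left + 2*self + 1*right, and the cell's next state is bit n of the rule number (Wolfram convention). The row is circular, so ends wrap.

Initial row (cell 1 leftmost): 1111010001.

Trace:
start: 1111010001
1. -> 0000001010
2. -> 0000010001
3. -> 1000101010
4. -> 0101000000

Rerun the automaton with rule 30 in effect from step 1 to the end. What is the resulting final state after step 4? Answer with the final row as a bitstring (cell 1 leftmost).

(re-executing steps 1..4 under rule 30; state before step 1: 1111010001)
1. -> 0000011011
2. -> 1000110010
3. -> 1101101110
4. -> 1001001000

1001001000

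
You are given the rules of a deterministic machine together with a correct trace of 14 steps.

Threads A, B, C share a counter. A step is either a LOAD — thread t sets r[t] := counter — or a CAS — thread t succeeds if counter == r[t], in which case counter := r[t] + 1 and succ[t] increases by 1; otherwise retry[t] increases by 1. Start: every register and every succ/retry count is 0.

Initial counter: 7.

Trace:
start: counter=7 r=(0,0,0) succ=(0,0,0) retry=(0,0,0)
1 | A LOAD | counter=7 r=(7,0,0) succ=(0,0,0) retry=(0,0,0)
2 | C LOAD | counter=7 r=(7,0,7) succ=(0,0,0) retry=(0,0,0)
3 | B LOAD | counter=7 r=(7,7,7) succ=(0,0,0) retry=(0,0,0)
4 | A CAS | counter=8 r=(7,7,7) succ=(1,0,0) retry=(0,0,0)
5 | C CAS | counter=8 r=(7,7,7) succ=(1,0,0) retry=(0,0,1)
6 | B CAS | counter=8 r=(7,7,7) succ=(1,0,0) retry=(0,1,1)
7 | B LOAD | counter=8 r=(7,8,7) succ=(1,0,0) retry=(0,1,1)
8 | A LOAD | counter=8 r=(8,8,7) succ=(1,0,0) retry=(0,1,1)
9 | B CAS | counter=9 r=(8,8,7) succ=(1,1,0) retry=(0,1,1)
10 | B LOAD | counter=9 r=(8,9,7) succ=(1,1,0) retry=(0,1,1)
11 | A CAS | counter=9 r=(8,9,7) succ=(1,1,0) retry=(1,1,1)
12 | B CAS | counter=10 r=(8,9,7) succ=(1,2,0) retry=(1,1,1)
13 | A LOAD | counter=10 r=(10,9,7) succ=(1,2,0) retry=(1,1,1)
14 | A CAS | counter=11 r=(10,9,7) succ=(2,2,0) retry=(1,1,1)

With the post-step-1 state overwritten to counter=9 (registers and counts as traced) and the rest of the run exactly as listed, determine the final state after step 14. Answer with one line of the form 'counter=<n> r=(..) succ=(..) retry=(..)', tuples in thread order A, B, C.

counter=13 r=(12,11,9) succ=(1,2,1) retry=(2,1,0)

state after step 1 := counter=9 r=(7,0,0) succ=(0,0,0) retry=(0,0,0)
2 | C LOAD | counter=9 r=(7,0,9) succ=(0,0,0) retry=(0,0,0)
3 | B LOAD | counter=9 r=(7,9,9) succ=(0,0,0) retry=(0,0,0)
4 | A CAS | counter=9 r=(7,9,9) succ=(0,0,0) retry=(1,0,0)
5 | C CAS | counter=10 r=(7,9,9) succ=(0,0,1) retry=(1,0,0)
6 | B CAS | counter=10 r=(7,9,9) succ=(0,0,1) retry=(1,1,0)
7 | B LOAD | counter=10 r=(7,10,9) succ=(0,0,1) retry=(1,1,0)
8 | A LOAD | counter=10 r=(10,10,9) succ=(0,0,1) retry=(1,1,0)
9 | B CAS | counter=11 r=(10,10,9) succ=(0,1,1) retry=(1,1,0)
10 | B LOAD | counter=11 r=(10,11,9) succ=(0,1,1) retry=(1,1,0)
11 | A CAS | counter=11 r=(10,11,9) succ=(0,1,1) retry=(2,1,0)
12 | B CAS | counter=12 r=(10,11,9) succ=(0,2,1) retry=(2,1,0)
13 | A LOAD | counter=12 r=(12,11,9) succ=(0,2,1) retry=(2,1,0)
14 | A CAS | counter=13 r=(12,11,9) succ=(1,2,1) retry=(2,1,0)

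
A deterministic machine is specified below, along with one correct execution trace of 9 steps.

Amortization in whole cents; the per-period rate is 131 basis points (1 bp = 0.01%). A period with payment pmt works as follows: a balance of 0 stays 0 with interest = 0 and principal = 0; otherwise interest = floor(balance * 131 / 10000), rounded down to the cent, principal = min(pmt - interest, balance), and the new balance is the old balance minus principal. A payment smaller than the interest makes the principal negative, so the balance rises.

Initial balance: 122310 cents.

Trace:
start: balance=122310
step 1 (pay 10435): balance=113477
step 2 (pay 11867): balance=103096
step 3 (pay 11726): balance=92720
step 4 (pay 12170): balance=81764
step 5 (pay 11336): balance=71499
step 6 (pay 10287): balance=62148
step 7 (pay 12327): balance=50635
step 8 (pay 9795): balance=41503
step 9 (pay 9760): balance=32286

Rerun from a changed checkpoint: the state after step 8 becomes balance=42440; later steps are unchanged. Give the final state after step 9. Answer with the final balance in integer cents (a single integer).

state after step 8 := balance=42440
step 9 (pay 9760): balance=33235

33235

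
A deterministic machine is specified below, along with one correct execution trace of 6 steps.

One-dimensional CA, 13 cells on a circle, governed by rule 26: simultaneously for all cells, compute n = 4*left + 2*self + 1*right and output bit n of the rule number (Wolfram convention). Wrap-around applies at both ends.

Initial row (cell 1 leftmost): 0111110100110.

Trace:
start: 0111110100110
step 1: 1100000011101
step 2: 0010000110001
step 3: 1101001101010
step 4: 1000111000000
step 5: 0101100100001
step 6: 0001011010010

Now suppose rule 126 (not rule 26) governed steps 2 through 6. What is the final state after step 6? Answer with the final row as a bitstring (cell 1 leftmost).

(re-executing steps 2..6 under rule 126; state before step 2: 1100000011101)
step 2: 0110000110111
step 3: 1111001111101
step 4: 0001111000111
step 5: 1011001101101
step 6: 1111111111111

1111111111111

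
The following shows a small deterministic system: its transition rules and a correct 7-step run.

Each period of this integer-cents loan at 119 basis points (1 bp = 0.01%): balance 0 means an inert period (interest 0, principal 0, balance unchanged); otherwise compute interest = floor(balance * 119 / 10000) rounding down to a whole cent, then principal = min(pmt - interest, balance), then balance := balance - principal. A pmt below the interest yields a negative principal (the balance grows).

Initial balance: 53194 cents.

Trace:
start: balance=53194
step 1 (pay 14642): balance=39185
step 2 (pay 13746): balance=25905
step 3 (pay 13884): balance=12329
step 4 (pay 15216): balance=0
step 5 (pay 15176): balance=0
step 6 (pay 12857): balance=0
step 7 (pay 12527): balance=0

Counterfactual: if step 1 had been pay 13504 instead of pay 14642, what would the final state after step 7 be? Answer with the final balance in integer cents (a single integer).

(re-executing from step 1 with the substitution; state before step 1: balance=53194)
step 1 (pay 13504): balance=40323
step 2 (pay 13746): balance=27056
step 3 (pay 13884): balance=13493
step 4 (pay 15216): balance=0
step 5 (pay 15176): balance=0
step 6 (pay 12857): balance=0
step 7 (pay 12527): balance=0

0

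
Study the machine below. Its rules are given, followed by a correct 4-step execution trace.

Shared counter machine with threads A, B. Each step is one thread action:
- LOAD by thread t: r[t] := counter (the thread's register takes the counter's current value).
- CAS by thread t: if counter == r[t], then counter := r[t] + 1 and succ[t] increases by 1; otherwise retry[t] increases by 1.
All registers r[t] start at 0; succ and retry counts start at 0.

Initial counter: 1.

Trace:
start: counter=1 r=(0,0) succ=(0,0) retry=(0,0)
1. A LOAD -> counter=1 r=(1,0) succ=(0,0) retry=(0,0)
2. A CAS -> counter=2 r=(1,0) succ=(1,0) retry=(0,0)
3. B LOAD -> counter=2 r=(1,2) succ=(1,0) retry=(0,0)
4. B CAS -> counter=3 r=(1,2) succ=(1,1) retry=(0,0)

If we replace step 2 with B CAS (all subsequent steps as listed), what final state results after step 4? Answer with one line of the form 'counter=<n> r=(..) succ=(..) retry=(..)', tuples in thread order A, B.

counter=2 r=(1,1) succ=(0,1) retry=(0,1)

(re-executing from step 2 with the substitution; state before step 2: counter=1 r=(1,0) succ=(0,0) retry=(0,0))
2. B CAS -> counter=1 r=(1,0) succ=(0,0) retry=(0,1)
3. B LOAD -> counter=1 r=(1,1) succ=(0,0) retry=(0,1)
4. B CAS -> counter=2 r=(1,1) succ=(0,1) retry=(0,1)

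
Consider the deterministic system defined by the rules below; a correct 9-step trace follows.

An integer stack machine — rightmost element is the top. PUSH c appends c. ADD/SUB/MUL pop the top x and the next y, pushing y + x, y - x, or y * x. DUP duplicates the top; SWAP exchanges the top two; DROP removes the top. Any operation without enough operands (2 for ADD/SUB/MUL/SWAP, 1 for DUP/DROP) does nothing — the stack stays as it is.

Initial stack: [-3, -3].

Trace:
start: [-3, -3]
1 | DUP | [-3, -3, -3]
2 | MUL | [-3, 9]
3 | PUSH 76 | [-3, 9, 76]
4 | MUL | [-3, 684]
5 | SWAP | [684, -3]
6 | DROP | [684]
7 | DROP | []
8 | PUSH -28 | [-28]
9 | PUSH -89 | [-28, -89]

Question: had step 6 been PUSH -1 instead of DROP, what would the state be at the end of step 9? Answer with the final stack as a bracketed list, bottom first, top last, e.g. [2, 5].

[684, -3, -28, -89]

(re-executing from step 6 with the substitution; state before step 6: [684, -3])
6 | PUSH -1 | [684, -3, -1]
7 | DROP | [684, -3]
8 | PUSH -28 | [684, -3, -28]
9 | PUSH -89 | [684, -3, -28, -89]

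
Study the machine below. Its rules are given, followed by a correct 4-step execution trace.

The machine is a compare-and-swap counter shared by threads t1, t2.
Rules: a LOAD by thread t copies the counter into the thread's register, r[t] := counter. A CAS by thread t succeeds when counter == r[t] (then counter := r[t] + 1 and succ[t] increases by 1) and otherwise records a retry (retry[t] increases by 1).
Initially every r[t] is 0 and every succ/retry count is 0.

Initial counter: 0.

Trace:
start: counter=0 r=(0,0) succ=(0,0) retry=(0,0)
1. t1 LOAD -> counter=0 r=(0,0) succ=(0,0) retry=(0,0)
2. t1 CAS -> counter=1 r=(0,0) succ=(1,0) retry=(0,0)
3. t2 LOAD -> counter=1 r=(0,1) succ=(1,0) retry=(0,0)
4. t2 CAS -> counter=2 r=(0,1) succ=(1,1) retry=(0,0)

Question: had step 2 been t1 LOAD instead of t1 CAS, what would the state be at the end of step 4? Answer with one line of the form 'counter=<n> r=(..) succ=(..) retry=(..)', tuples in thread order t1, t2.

(re-executing from step 2 with the substitution; state before step 2: counter=0 r=(0,0) succ=(0,0) retry=(0,0))
2. t1 LOAD -> counter=0 r=(0,0) succ=(0,0) retry=(0,0)
3. t2 LOAD -> counter=0 r=(0,0) succ=(0,0) retry=(0,0)
4. t2 CAS -> counter=1 r=(0,0) succ=(0,1) retry=(0,0)

counter=1 r=(0,0) succ=(0,1) retry=(0,0)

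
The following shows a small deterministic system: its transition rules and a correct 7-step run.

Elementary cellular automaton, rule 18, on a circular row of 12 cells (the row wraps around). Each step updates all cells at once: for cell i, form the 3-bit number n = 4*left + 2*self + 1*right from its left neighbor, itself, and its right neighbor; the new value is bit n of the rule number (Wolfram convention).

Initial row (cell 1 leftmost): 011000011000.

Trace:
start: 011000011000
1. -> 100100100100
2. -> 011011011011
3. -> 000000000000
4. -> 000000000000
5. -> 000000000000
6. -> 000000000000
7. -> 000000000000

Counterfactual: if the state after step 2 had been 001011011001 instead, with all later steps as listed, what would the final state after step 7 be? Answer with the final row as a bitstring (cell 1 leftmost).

010100010100

state after step 2 := 001011011001
3. -> 110000000110
4. -> 001000001000
5. -> 010100010100
6. -> 100010100010
7. -> 010100010100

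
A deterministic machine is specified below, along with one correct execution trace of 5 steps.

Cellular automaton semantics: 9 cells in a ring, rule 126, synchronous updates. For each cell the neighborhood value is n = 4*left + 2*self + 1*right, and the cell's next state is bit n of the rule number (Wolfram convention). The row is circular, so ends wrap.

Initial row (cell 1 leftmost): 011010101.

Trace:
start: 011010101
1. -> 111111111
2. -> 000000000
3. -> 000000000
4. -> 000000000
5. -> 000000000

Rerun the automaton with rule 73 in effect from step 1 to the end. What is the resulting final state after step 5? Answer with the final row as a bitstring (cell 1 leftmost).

011010001

(re-executing steps 1..5 under rule 73; state before step 1: 011010101)
1. -> 011000000
2. -> 011011111
3. -> 011010001
4. -> 011000100
5. -> 011010001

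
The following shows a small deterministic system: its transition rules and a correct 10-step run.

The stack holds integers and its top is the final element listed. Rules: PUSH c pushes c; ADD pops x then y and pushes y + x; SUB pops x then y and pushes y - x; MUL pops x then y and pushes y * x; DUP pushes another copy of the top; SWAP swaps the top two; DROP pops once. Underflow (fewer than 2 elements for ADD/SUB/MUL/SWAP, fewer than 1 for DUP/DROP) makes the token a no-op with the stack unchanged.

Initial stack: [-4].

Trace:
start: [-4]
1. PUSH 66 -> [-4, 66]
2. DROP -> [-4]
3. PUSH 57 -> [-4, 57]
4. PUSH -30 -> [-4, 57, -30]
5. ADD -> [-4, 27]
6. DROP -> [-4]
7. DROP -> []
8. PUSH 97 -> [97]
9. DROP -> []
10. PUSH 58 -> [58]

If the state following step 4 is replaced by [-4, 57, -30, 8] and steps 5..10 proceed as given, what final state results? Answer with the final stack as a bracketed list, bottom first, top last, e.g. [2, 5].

[-4, 58]

state after step 4 := [-4, 57, -30, 8]
5. ADD -> [-4, 57, -22]
6. DROP -> [-4, 57]
7. DROP -> [-4]
8. PUSH 97 -> [-4, 97]
9. DROP -> [-4]
10. PUSH 58 -> [-4, 58]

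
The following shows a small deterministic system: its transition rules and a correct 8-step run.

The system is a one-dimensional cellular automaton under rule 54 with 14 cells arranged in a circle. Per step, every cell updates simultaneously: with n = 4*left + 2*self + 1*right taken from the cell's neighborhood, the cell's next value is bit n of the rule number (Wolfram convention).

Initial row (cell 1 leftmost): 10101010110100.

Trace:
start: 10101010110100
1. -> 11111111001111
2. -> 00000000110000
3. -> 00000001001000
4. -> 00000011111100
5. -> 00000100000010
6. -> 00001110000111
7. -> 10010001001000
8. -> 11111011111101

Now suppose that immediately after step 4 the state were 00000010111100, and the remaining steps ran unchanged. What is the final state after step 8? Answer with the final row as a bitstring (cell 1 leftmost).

11100010000101

state after step 4 := 00000010111100
5. -> 00000111000010
6. -> 00001000100111
7. -> 10011101111000
8. -> 11100010000101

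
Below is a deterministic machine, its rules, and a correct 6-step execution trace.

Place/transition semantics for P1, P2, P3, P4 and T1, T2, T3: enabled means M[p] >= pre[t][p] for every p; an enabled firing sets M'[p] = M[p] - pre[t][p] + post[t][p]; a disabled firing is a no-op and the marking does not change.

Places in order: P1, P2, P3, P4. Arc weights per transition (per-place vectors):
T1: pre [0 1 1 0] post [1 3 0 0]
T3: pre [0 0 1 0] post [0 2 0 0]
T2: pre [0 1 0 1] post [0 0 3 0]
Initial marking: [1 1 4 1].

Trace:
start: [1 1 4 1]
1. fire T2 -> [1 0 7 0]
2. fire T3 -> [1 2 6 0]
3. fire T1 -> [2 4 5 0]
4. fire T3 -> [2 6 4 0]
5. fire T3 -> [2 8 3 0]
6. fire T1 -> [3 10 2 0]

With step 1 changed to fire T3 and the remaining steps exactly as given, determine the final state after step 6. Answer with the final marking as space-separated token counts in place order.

2 9 0 1

(re-executing from step 1 with the substitution; state before step 1: [1 1 4 1])
1. fire T3 -> [1 3 3 1]
2. fire T3 -> [1 5 2 1]
3. fire T1 -> [2 7 1 1]
4. fire T3 -> [2 9 0 1]
5. fire T3 -> [2 9 0 1]
6. fire T1 -> [2 9 0 1]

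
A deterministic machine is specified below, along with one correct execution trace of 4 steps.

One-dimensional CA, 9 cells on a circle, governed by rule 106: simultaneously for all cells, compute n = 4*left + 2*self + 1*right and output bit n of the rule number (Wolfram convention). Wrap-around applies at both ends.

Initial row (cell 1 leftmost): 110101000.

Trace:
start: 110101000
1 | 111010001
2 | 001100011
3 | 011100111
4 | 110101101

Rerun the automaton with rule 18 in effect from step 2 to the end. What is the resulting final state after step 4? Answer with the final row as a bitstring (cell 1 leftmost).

100101010

(re-executing steps 2..4 under rule 18; state before step 2: 111010001)
2 | 000001010
3 | 000010001
4 | 100101010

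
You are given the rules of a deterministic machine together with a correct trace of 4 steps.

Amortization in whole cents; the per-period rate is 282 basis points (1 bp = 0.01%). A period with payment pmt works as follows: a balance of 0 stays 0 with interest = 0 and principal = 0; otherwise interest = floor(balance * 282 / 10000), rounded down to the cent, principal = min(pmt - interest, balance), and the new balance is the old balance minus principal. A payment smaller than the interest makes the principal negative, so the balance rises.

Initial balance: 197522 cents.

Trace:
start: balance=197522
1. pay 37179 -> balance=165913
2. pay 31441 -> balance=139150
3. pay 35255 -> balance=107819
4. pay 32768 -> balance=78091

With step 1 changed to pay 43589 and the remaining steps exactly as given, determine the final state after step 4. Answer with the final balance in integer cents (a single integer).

(re-executing from step 1 with the substitution; state before step 1: balance=197522)
1. pay 43589 -> balance=159503
2. pay 31441 -> balance=132559
3. pay 35255 -> balance=101042
4. pay 32768 -> balance=71123

71123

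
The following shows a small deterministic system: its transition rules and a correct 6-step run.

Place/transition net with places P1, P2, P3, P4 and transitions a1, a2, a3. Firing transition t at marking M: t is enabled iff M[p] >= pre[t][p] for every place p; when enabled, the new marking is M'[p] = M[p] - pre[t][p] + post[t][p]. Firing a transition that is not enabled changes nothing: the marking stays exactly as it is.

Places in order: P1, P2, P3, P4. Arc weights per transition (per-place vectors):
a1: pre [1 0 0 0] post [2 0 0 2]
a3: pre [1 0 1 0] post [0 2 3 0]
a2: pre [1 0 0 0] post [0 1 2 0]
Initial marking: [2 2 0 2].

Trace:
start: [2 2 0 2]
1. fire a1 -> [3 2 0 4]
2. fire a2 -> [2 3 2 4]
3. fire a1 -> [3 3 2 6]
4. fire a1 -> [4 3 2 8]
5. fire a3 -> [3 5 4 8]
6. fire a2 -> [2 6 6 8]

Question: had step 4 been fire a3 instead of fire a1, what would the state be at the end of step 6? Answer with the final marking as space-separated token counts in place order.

(re-executing from step 4 with the substitution; state before step 4: [3 3 2 6])
4. fire a3 -> [2 5 4 6]
5. fire a3 -> [1 7 6 6]
6. fire a2 -> [0 8 8 6]

0 8 8 6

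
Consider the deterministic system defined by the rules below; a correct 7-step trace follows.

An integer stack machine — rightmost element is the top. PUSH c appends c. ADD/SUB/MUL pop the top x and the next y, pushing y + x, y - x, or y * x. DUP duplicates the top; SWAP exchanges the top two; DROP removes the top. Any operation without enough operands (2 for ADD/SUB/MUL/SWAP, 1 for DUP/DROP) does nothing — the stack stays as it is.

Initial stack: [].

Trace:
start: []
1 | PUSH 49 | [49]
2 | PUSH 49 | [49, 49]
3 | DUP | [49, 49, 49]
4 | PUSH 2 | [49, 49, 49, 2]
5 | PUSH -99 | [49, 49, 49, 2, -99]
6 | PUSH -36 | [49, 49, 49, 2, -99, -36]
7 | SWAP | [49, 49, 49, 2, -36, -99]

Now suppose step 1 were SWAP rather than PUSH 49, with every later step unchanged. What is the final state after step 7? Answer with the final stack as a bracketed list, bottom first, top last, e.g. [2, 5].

(re-executing from step 1 with the substitution; state before step 1: [])
1 | SWAP | []
2 | PUSH 49 | [49]
3 | DUP | [49, 49]
4 | PUSH 2 | [49, 49, 2]
5 | PUSH -99 | [49, 49, 2, -99]
6 | PUSH -36 | [49, 49, 2, -99, -36]
7 | SWAP | [49, 49, 2, -36, -99]

[49, 49, 2, -36, -99]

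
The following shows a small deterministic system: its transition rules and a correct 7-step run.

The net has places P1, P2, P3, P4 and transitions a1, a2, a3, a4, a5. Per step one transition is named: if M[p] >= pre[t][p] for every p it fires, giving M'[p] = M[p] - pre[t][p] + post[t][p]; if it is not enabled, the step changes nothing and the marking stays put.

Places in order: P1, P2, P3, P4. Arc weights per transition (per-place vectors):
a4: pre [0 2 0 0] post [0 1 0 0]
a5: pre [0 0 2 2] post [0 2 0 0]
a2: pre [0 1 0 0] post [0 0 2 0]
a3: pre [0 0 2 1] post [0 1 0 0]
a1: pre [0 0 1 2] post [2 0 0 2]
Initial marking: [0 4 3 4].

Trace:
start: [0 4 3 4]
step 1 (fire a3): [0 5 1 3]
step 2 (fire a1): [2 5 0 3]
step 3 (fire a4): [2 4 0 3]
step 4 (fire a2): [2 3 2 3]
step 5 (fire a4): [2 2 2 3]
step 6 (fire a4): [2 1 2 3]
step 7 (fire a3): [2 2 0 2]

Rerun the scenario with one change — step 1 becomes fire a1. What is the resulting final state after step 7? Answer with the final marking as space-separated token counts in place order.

4 2 1 3

(re-executing from step 1 with the substitution; state before step 1: [0 4 3 4])
step 1 (fire a1): [2 4 2 4]
step 2 (fire a1): [4 4 1 4]
step 3 (fire a4): [4 3 1 4]
step 4 (fire a2): [4 2 3 4]
step 5 (fire a4): [4 1 3 4]
step 6 (fire a4): [4 1 3 4]
step 7 (fire a3): [4 2 1 3]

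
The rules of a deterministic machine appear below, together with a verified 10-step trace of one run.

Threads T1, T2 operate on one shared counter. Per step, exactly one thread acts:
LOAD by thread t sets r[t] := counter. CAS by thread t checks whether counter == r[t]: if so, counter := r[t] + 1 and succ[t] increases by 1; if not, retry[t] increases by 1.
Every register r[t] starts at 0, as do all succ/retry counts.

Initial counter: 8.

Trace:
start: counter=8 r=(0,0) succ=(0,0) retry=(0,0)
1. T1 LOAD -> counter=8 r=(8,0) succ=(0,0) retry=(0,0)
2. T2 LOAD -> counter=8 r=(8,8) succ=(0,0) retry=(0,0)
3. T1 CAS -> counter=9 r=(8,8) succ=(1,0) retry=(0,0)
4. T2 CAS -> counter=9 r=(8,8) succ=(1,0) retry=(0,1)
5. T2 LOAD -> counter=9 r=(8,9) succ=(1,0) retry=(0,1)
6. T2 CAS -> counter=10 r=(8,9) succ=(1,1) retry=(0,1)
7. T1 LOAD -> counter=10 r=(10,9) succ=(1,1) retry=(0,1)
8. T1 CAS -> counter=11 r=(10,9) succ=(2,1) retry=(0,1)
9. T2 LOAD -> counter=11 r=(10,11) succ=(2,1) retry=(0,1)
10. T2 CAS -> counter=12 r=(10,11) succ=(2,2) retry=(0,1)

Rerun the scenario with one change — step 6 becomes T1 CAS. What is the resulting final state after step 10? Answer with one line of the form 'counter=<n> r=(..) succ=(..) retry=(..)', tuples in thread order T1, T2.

(re-executing from step 6 with the substitution; state before step 6: counter=9 r=(8,9) succ=(1,0) retry=(0,1))
6. T1 CAS -> counter=9 r=(8,9) succ=(1,0) retry=(1,1)
7. T1 LOAD -> counter=9 r=(9,9) succ=(1,0) retry=(1,1)
8. T1 CAS -> counter=10 r=(9,9) succ=(2,0) retry=(1,1)
9. T2 LOAD -> counter=10 r=(9,10) succ=(2,0) retry=(1,1)
10. T2 CAS -> counter=11 r=(9,10) succ=(2,1) retry=(1,1)

counter=11 r=(9,10) succ=(2,1) retry=(1,1)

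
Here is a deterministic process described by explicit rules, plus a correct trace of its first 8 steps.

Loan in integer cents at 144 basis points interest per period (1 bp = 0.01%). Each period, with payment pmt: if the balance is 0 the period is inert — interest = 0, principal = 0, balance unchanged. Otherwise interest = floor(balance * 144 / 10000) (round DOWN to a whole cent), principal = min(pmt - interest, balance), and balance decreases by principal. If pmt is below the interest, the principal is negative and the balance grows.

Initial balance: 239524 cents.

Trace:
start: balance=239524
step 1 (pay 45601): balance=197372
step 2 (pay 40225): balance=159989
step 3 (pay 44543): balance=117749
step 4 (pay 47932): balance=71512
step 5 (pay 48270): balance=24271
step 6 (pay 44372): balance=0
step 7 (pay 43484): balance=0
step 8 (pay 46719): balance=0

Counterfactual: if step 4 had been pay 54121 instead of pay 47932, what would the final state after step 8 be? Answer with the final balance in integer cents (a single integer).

(re-executing from step 4 with the substitution; state before step 4: balance=117749)
step 4 (pay 54121): balance=65323
step 5 (pay 48270): balance=17993
step 6 (pay 44372): balance=0
step 7 (pay 43484): balance=0
step 8 (pay 46719): balance=0

0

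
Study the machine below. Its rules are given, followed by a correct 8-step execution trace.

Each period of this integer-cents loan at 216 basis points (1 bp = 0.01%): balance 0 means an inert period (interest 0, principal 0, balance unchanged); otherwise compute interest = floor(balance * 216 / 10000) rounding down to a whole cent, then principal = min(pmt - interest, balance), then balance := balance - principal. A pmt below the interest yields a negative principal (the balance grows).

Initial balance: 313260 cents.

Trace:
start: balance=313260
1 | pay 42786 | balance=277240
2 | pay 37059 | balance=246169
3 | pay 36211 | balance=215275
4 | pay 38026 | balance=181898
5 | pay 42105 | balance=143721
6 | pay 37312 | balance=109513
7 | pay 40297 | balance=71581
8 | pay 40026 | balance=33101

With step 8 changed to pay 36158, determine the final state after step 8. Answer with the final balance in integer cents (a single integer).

(re-executing from step 8 with the substitution; state before step 8: balance=71581)
8 | pay 36158 | balance=36969

36969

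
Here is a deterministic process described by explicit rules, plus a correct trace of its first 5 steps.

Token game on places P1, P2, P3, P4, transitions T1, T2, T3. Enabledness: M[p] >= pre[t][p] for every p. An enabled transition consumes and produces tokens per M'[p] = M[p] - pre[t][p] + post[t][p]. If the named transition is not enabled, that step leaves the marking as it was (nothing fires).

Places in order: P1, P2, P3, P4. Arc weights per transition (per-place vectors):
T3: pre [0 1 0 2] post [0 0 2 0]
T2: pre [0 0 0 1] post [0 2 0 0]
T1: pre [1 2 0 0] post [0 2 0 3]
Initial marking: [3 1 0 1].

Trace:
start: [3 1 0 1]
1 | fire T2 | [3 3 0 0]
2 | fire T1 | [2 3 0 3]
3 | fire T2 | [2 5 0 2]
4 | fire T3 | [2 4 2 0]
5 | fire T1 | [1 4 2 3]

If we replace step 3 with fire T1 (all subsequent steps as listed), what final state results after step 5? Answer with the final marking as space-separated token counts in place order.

(re-executing from step 3 with the substitution; state before step 3: [2 3 0 3])
3 | fire T1 | [1 3 0 6]
4 | fire T3 | [1 2 2 4]
5 | fire T1 | [0 2 2 7]

0 2 2 7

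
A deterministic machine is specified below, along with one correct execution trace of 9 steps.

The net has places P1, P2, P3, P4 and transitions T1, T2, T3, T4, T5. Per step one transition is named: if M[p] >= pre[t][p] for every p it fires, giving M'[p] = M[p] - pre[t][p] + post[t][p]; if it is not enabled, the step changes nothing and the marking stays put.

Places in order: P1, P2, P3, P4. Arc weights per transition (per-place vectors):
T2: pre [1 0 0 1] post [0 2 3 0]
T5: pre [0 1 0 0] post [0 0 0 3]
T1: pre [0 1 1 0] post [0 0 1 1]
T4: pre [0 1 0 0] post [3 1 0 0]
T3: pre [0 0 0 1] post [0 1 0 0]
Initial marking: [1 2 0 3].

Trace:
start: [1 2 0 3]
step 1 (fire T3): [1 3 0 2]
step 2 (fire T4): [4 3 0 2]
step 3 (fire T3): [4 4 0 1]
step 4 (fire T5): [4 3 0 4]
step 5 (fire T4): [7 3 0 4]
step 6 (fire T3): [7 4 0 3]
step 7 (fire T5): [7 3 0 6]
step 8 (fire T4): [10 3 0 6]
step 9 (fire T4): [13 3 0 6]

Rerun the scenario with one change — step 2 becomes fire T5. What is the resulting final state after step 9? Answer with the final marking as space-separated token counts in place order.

10 2 0 9

(re-executing from step 2 with the substitution; state before step 2: [1 3 0 2])
step 2 (fire T5): [1 2 0 5]
step 3 (fire T3): [1 3 0 4]
step 4 (fire T5): [1 2 0 7]
step 5 (fire T4): [4 2 0 7]
step 6 (fire T3): [4 3 0 6]
step 7 (fire T5): [4 2 0 9]
step 8 (fire T4): [7 2 0 9]
step 9 (fire T4): [10 2 0 9]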